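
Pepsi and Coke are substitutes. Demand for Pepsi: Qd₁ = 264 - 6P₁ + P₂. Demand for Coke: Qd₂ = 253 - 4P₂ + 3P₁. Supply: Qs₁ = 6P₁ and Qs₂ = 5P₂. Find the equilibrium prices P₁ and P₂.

P₁ = 2629/105, P₂ = 1276/35

Market 1: 264 - 6P₁ + P₂ = 6P₁ → 12P₁ - P₂ = 264.
Market 2: 9P₂ - 3P₁ = 253.
Eliminating P₂: 9×(1) + 1×(2) gives 105P₁ = 2629, so P₁ = 2629/105.
Back-substitute into (2): P₂ = (253 + 3×2629/105) / 9 = 1276/35.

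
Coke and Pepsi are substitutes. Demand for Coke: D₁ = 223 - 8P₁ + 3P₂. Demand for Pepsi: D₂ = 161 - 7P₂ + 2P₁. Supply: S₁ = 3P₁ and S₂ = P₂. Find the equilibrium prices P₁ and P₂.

P₁ = 2267/82, P₂ = 2217/82

Market 1: 223 - 8P₁ + 3P₂ = 3P₁ → 11P₁ - 3P₂ = 223.
Market 2: 8P₂ - 2P₁ = 161.
Eliminating P₂: 8×(1) + 3×(2) gives 82P₁ = 2267, so P₁ = 2267/82.
Back-substitute into (2): P₂ = (161 + 2×2267/82) / 8 = 2217/82.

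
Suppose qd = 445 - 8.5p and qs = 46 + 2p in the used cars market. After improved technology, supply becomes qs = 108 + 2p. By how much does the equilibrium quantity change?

Δq = 1054/21

Original equilibrium: p* = 38, q* = 122.
New equilibrium: 445 - 8.5p = 108 + 2p, so 337 = 10.5p and p' = 674/21; q' = 445 − 8.5(674/21) = 3616/21.
Change in quantity: 3616/21 − 122 = 1054/21.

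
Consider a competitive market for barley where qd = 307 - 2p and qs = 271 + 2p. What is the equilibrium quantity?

q* = 289

Set qd = qs: 307 - 2p = 271 + 2p.
36 = 4p, so p* = 9.
q* = 307 − 2(9) = 289.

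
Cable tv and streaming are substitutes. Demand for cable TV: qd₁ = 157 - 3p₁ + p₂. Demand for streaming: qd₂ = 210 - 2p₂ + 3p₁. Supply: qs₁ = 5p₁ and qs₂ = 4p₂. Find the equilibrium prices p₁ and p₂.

p₁ = 25.6, p₂ = 47.8

Market 1: 157 - 3p₁ + p₂ = 5p₁ → 8p₁ - p₂ = 157.
Market 2: 6p₂ - 3p₁ = 210.
Eliminating p₂: 6×(1) + 1×(2) gives 45p₁ = 1152, so p₁ = 25.6.
Back-substitute into (2): p₂ = (210 + 3×25.6) / 6 = 47.8.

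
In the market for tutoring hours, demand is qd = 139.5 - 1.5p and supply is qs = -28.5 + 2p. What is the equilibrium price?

p* = 48

Set qd = qs: 139.5 - 1.5p = -28.5 + 2p.
168 = 3.5p, so p* = 48.
q* = 139.5 − 1.5(48) = 67.5.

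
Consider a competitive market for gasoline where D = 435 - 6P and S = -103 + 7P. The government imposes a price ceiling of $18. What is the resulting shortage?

Shortage = 304

Equilibrium price would be P* = 538/13, so the ceiling at 18 binds.
At P = 18: D = 435 − 6(18) = 327, S = -103 + 7(18) = 23.
Shortage = 327 − 23 = 304.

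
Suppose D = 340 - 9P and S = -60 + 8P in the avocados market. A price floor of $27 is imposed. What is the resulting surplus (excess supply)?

Equilibrium price would be P* = 400/17, so the floor at 27 binds.
At P = 27: D = 97, S = 156.
Surplus = 156 − 97 = 59.

Surplus = 59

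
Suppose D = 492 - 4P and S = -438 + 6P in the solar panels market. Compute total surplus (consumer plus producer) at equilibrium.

Total surplus = 3000

Equilibrium: 492 - 4P = -438 + 6P gives P* = 93, Q* = 120.
Demand choke price: P = 123; supply starts at P = 73.
CS = ½(123 − 93)(120) = 1800; PS = ½(93 − 73)(120) = 1200.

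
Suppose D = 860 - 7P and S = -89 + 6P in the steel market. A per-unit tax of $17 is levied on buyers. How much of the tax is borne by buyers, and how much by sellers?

Buyers bear 102/13, sellers bear 119/13

Pre-tax equilibrium: P* = 73, Q* = 349.
Tax on buyers shifts demand to D = 860 − 7(P + 17) = 741 - 7P.
741 - 7P = -89 + 6P gives seller price Ps = 830/13; buyers pay Pb = 830/13 + 17 = 1051/13.
New quantity: Q = 860 − 7(1051/13) = 3823/13.
Buyer burden = 1051/13 − 73 = 102/13; seller burden = 73 − 830/13 = 119/13.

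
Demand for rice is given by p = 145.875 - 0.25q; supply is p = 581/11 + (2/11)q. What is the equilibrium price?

Set the two price expressions equal: 145.875 - 0.25q = 581/11 + (2/11)q.
8189/88 = (19/44)q, so q* = 215.5.
p* = 145.875 − (0.25)(215.5) = 92.

p* = 92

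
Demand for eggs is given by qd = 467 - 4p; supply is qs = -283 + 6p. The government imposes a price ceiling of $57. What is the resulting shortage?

Shortage = 180

Equilibrium price would be p* = 75, so the ceiling at 57 binds.
At p = 57: qd = 467 − 4(57) = 239, qs = -283 + 6(57) = 59.
Shortage = 239 − 59 = 180.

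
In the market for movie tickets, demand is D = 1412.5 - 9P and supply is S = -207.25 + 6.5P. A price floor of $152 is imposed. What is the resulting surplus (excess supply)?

Surplus = 736.25

Equilibrium price would be P* = 104.5, so the floor at 152 binds.
At P = 152: D = 44.5, S = 780.75.
Surplus = 780.75 − 44.5 = 736.25.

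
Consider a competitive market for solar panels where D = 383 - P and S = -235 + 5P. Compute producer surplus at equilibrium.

Equilibrium: 383 - P = -235 + 5P gives P* = 103, Q* = 280.
Supply starts at P = 47 (where S = 0).
PS = ½(103 − 47)(280) = 7840.

Producer surplus = 7840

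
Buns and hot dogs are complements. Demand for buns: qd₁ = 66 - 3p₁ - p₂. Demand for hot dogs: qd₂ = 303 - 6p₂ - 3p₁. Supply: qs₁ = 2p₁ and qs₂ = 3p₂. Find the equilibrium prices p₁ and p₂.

Market 1: 66 - 3p₁ - p₂ = 2p₁ → 5p₁ + p₂ = 66.
Market 2: 9p₂ + 3p₁ = 303.
Eliminating p₂: 9×(1) − 1×(2) gives 42p₁ = 291, so p₁ = 97/14.
Back-substitute into (2): p₂ = (303 − 3×97/14) / 9 = 439/14.

p₁ = 97/14, p₂ = 439/14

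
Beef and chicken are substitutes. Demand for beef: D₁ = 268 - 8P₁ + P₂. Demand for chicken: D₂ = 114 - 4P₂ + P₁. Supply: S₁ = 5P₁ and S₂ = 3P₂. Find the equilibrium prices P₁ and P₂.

Market 1: 268 - 8P₁ + P₂ = 5P₁ → 13P₁ - P₂ = 268.
Market 2: 7P₂ - P₁ = 114.
Eliminating P₂: 7×(1) + 1×(2) gives 90P₁ = 1990, so P₁ = 199/9.
Back-substitute into (2): P₂ = (114 + 1×199/9) / 7 = 175/9.

P₁ = 199/9, P₂ = 175/9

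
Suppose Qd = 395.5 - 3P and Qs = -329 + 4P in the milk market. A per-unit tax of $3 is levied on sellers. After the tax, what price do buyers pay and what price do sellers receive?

Buyers pay 1473/14, sellers receive 1431/14

Pre-tax equilibrium: P* = 103.5, Q* = 85.
Tax on sellers shifts supply to Qs = -329 + 4(P − 3) = -341 + 4P.
395.5 - 3P = -341 + 4P gives buyer price Pb = 1473/14; sellers receive Ps = 1473/14 − 3 = 1431/14.
New quantity: Q = 395.5 − 3(1473/14) = 559/7.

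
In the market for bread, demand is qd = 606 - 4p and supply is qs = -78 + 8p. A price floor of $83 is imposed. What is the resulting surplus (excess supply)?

Surplus = 312

Equilibrium price would be p* = 57, so the floor at 83 binds.
At p = 83: qd = 274, qs = 586.
Surplus = 586 − 274 = 312.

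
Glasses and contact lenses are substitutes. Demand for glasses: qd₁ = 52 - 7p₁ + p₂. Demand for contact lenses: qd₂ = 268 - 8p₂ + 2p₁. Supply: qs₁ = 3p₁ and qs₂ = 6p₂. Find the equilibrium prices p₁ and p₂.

Market 1: 52 - 7p₁ + p₂ = 3p₁ → 10p₁ - p₂ = 52.
Market 2: 14p₂ - 2p₁ = 268.
Eliminating p₂: 14×(1) + 1×(2) gives 138p₁ = 996, so p₁ = 166/23.
Back-substitute into (2): p₂ = (268 + 2×166/23) / 14 = 464/23.

p₁ = 166/23, p₂ = 464/23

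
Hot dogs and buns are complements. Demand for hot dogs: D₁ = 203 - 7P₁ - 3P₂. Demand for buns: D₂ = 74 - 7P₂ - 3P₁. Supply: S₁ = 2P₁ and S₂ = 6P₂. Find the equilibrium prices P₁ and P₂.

Market 1: 203 - 7P₁ - 3P₂ = 2P₁ → 9P₁ + 3P₂ = 203.
Market 2: 13P₂ + 3P₁ = 74.
Eliminating P₂: 13×(1) − 3×(2) gives 108P₁ = 2417, so P₁ = 2417/108.
Back-substitute into (2): P₂ = (74 − 3×2417/108) / 13 = 19/36.

P₁ = 2417/108, P₂ = 19/36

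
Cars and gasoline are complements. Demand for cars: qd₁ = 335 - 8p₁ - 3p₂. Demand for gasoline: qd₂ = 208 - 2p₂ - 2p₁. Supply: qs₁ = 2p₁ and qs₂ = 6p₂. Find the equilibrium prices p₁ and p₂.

p₁ = 1028/37, p₂ = 705/37

Market 1: 335 - 8p₁ - 3p₂ = 2p₁ → 10p₁ + 3p₂ = 335.
Market 2: 8p₂ + 2p₁ = 208.
Eliminating p₂: 8×(1) − 3×(2) gives 74p₁ = 2056, so p₁ = 1028/37.
Back-substitute into (2): p₂ = (208 − 2×1028/37) / 8 = 705/37.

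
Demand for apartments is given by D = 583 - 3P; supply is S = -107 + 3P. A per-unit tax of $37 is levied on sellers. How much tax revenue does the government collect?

Pre-tax equilibrium: P* = 115, Q* = 238.
Tax on sellers shifts supply to S = -107 + 3(P − 37) = -218 + 3P.
583 - 3P = -218 + 3P gives buyer price Pb = 133.5; sellers receive Ps = 133.5 − 37 = 96.5.
New quantity: Q = 583 − 3(133.5) = 182.5.
Revenue = 37 × 182.5 = 6752.5.

Tax revenue = 6752.5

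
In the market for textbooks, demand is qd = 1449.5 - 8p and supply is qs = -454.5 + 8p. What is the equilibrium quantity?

Set qd = qs: 1449.5 - 8p = -454.5 + 8p.
1904 = 16p, so p* = 119.
q* = 1449.5 − 8(119) = 497.5.

q* = 497.5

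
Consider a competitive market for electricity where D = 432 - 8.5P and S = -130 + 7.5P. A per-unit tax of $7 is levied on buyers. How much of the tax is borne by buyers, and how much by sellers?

Pre-tax equilibrium: P* = 35.125, Q* = 133.4375.
Tax on buyers shifts demand to D = 432 − 8.5(P + 7) = 372.5 - 8.5P.
372.5 - 8.5P = -130 + 7.5P gives seller price Ps = 31.40625; buyers pay Pb = 31.40625 + 7 = 38.40625.
New quantity: Q = 432 − 8.5(38.40625) = 105.546875.
Buyer burden = 38.40625 − 35.125 = 3.28125; seller burden = 35.125 − 31.40625 = 3.71875.

Buyers bear $3.28125, sellers bear $3.71875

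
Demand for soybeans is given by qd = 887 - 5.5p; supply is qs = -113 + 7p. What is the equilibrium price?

Set qd = qs: 887 - 5.5p = -113 + 7p.
1000 = 12.5p, so p* = 80.
q* = 887 − 5.5(80) = 447.

p* = 80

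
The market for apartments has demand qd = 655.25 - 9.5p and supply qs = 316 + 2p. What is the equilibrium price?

p* = 29.5

Set qd = qs: 655.25 - 9.5p = 316 + 2p.
339.25 = 11.5p, so p* = 29.5.
q* = 655.25 − 9.5(29.5) = 375.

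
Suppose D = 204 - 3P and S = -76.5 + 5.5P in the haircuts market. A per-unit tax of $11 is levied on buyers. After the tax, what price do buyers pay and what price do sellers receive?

Buyers pay 682/17, sellers receive 495/17

Pre-tax equilibrium: P* = 33, Q* = 105.
Tax on buyers shifts demand to D = 204 − 3(P + 11) = 171 - 3P.
171 - 3P = -76.5 + 5.5P gives seller price Ps = 495/17; buyers pay Pb = 495/17 + 11 = 682/17.
New quantity: Q = 204 − 3(682/17) = 1422/17.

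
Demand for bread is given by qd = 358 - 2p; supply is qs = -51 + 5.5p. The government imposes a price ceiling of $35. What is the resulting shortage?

Equilibrium price would be p* = 818/15, so the ceiling at 35 binds.
At p = 35: qd = 358 − 2(35) = 288, qs = -51 + 5.5(35) = 141.5.
Shortage = 288 − 141.5 = 146.5.

Shortage = 146.5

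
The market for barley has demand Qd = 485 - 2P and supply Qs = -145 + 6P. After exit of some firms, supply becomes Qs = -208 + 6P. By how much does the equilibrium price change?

ΔP = 7.875

Original equilibrium: P* = 78.75, Q* = 327.5.
New equilibrium: 485 - 2P = -208 + 6P, so 693 = 8P and P' = 86.625; Q' = 485 − 2(86.625) = 311.75.
Change in price: 86.625 − 78.75 = 7.875.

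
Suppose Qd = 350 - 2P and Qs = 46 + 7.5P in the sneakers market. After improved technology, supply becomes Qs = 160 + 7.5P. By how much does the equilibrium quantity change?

ΔQ = 24

Original equilibrium: P* = 32, Q* = 286.
New equilibrium: 350 - 2P = 160 + 7.5P, so 190 = 9.5P and P' = 20; Q' = 350 − 2(20) = 310.
Change in quantity: 310 − 286 = 24.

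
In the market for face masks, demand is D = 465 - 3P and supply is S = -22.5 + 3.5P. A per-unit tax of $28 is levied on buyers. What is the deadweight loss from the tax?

Deadweight loss = 8232/13

Pre-tax equilibrium: P* = 75, Q* = 240.
Tax on buyers shifts demand to D = 465 − 3(P + 28) = 381 - 3P.
381 - 3P = -22.5 + 3.5P gives seller price Ps = 807/13; buyers pay Pb = 807/13 + 28 = 1171/13.
New quantity: Q = 465 − 3(1171/13) = 2532/13.
DWL = ½ × 28 × (240 − 2532/13) = 8232/13.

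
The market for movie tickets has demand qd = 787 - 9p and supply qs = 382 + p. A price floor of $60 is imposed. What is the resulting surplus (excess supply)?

Equilibrium price would be p* = 40.5, so the floor at 60 binds.
At p = 60: qd = 247, qs = 442.
Surplus = 442 − 247 = 195.

Surplus = 195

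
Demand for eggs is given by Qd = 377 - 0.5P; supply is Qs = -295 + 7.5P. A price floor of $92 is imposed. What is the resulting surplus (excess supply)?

Equilibrium price would be P* = 84, so the floor at 92 binds.
At P = 92: Qd = 331, Qs = 395.
Surplus = 395 − 331 = 64.

Surplus = 64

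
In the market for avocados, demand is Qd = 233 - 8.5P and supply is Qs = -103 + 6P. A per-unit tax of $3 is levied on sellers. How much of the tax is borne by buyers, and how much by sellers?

Pre-tax equilibrium: P* = 672/29, Q* = 1045/29.
Tax on sellers shifts supply to Qs = -103 + 6(P − 3) = -121 + 6P.
233 - 8.5P = -121 + 6P gives buyer price Pb = 708/29; sellers receive Ps = 708/29 − 3 = 621/29.
New quantity: Q = 233 − 8.5(708/29) = 739/29.
Buyer burden = 708/29 − 672/29 = 36/29; seller burden = 672/29 − 621/29 = 51/29.

Buyers bear 36/29, sellers bear 51/29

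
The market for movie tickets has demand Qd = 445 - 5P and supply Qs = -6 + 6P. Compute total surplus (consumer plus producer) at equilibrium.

Equilibrium: 445 - 5P = -6 + 6P gives P* = 41, Q* = 240.
Demand choke price: P = 89; supply starts at P = 1.
CS = ½(89 − 41)(240) = 5760; PS = ½(41 − 1)(240) = 4800.

Total surplus = 10560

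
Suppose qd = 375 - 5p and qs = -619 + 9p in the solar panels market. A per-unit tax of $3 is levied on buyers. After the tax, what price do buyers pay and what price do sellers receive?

Pre-tax equilibrium: p* = 71, q* = 20.
Tax on buyers shifts demand to qd = 375 − 5(p + 3) = 360 - 5p.
360 - 5p = -619 + 9p gives seller price ps = 979/14; buyers pay pb = 979/14 + 3 = 1021/14.
New quantity: q = 375 − 5(1021/14) = 145/14.

Buyers pay 1021/14, sellers receive 979/14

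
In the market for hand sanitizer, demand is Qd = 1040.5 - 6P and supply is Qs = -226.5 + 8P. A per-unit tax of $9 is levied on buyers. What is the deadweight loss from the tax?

Pre-tax equilibrium: P* = 90.5, Q* = 497.5.
Tax on buyers shifts demand to Qd = 1040.5 − 6(P + 9) = 986.5 - 6P.
986.5 - 6P = -226.5 + 8P gives seller price Ps = 1213/14; buyers pay Pb = 1213/14 + 9 = 1339/14.
New quantity: Q = 1040.5 − 6(1339/14) = 6533/14.
DWL = ½ × 9 × (497.5 − 6533/14) = 972/7.

Deadweight loss = 972/7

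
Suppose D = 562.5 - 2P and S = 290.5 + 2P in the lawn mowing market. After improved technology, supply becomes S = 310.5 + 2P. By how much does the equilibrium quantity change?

ΔQ = 10

Original equilibrium: P* = 68, Q* = 426.5.
New equilibrium: 562.5 - 2P = 310.5 + 2P, so 252 = 4P and P' = 63; Q' = 562.5 − 2(63) = 436.5.
Change in quantity: 436.5 − 426.5 = 10.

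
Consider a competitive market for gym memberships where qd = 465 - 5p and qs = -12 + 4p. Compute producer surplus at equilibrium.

Equilibrium: 465 - 5p = -12 + 4p gives p* = 53, q* = 200.
Supply starts at p = 3 (where qs = 0).
PS = ½(53 − 3)(200) = 5000.

Producer surplus = 5000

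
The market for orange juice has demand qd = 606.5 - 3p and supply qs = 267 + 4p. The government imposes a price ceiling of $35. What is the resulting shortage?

Equilibrium price would be p* = 48.5, so the ceiling at 35 binds.
At p = 35: qd = 606.5 − 3(35) = 501.5, qs = 267 + 4(35) = 407.
Shortage = 501.5 − 407 = 94.5.

Shortage = 94.5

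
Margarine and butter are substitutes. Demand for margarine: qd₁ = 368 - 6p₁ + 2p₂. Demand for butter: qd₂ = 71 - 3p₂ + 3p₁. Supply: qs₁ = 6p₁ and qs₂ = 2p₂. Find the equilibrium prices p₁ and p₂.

p₁ = 991/27, p₂ = 326/9

Market 1: 368 - 6p₁ + 2p₂ = 6p₁ → 12p₁ - 2p₂ = 368.
Market 2: 5p₂ - 3p₁ = 71.
Eliminating p₂: 5×(1) + 2×(2) gives 54p₁ = 1982, so p₁ = 991/27.
Back-substitute into (2): p₂ = (71 + 3×991/27) / 5 = 326/9.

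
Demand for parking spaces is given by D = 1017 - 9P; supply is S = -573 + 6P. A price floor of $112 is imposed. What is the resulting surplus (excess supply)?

Surplus = 90

Equilibrium price would be P* = 106, so the floor at 112 binds.
At P = 112: D = 9, S = 99.
Surplus = 99 − 9 = 90.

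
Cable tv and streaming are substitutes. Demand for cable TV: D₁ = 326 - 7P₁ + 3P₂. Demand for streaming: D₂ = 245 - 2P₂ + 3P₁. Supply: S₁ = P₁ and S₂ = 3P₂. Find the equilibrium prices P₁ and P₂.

P₁ = 2365/31, P₂ = 2938/31

Market 1: 326 - 7P₁ + 3P₂ = P₁ → 8P₁ - 3P₂ = 326.
Market 2: 5P₂ - 3P₁ = 245.
Eliminating P₂: 5×(1) + 3×(2) gives 31P₁ = 2365, so P₁ = 2365/31.
Back-substitute into (2): P₂ = (245 + 3×2365/31) / 5 = 2938/31.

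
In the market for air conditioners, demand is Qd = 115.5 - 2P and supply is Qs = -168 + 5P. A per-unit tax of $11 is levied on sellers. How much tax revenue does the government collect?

Tax revenue = 2893/14

Pre-tax equilibrium: P* = 40.5, Q* = 34.5.
Tax on sellers shifts supply to Qs = -168 + 5(P − 11) = -223 + 5P.
115.5 - 2P = -223 + 5P gives buyer price Pb = 677/14; sellers receive Ps = 677/14 − 11 = 523/14.
New quantity: Q = 115.5 − 2(677/14) = 263/14.
Revenue = 11 × 263/14 = 2893/14.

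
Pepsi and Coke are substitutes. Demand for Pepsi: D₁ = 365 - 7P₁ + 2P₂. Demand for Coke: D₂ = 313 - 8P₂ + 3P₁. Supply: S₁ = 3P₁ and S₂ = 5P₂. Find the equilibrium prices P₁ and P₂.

P₁ = 5371/124, P₂ = 4225/124

Market 1: 365 - 7P₁ + 2P₂ = 3P₁ → 10P₁ - 2P₂ = 365.
Market 2: 13P₂ - 3P₁ = 313.
Eliminating P₂: 13×(1) + 2×(2) gives 124P₁ = 5371, so P₁ = 5371/124.
Back-substitute into (2): P₂ = (313 + 3×5371/124) / 13 = 4225/124.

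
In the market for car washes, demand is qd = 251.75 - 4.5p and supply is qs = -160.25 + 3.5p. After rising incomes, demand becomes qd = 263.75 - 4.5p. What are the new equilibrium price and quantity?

p' = 53, q' = 25.25

Original equilibrium: p* = 51.5, q* = 20.
New equilibrium: 263.75 - 4.5p = -160.25 + 3.5p, so 424 = 8p and p' = 53; q' = 263.75 − 4.5(53) = 25.25.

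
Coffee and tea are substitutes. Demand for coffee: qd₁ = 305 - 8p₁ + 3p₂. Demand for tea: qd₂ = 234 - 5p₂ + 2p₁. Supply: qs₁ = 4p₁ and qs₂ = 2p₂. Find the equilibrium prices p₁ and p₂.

p₁ = 2837/78, p₂ = 1709/39

Market 1: 305 - 8p₁ + 3p₂ = 4p₁ → 12p₁ - 3p₂ = 305.
Market 2: 7p₂ - 2p₁ = 234.
Eliminating p₂: 7×(1) + 3×(2) gives 78p₁ = 2837, so p₁ = 2837/78.
Back-substitute into (2): p₂ = (234 + 2×2837/78) / 7 = 1709/39.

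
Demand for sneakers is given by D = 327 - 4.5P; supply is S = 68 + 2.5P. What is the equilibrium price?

Set D = S: 327 - 4.5P = 68 + 2.5P.
259 = 7P, so P* = 37.
Q* = 327 − 4.5(37) = 160.5.

P* = 37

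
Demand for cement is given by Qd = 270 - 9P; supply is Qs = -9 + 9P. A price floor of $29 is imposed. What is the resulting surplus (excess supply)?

Equilibrium price would be P* = 15.5, so the floor at 29 binds.
At P = 29: Qd = 9, Qs = 252.
Surplus = 252 − 9 = 243.

Surplus = 243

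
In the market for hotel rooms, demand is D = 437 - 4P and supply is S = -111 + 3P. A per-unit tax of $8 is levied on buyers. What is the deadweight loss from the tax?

Pre-tax equilibrium: P* = 548/7, Q* = 867/7.
Tax on buyers shifts demand to D = 437 − 4(P + 8) = 405 - 4P.
405 - 4P = -111 + 3P gives seller price Ps = 516/7; buyers pay Pb = 516/7 + 8 = 572/7.
New quantity: Q = 437 − 4(572/7) = 771/7.
DWL = ½ × 8 × (867/7 − 771/7) = 384/7.

Deadweight loss = 384/7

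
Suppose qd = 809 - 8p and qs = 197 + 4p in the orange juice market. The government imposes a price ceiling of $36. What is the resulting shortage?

Equilibrium price would be p* = 51, so the ceiling at 36 binds.
At p = 36: qd = 809 − 8(36) = 521, qs = 197 + 4(36) = 341.
Shortage = 521 − 341 = 180.

Shortage = 180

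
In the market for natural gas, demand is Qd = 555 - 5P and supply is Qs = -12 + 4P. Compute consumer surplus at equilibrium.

Consumer surplus = 5760

Equilibrium: 555 - 5P = -12 + 4P gives P* = 63, Q* = 240.
Demand choke price (Qd = 0): P = 111.
CS = ½(111 − 63)(240) = 5760.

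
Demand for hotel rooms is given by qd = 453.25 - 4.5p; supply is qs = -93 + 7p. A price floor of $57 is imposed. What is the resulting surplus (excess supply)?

Equilibrium price would be p* = 47.5, so the floor at 57 binds.
At p = 57: qd = 196.75, qs = 306.
Surplus = 306 − 196.75 = 109.25.

Surplus = 109.25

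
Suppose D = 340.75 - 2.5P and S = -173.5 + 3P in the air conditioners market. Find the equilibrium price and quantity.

P* = 93.5, Q* = 107

Set D = S: 340.75 - 2.5P = -173.5 + 3P.
514.25 = 5.5P, so P* = 93.5.
Q* = 340.75 − 2.5(93.5) = 107.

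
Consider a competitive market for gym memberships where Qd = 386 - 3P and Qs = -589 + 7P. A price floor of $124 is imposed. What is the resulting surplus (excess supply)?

Equilibrium price would be P* = 97.5, so the floor at 124 binds.
At P = 124: Qd = 14, Qs = 279.
Surplus = 279 − 14 = 265.

Surplus = 265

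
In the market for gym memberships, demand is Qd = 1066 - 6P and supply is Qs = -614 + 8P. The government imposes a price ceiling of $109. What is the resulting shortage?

Equilibrium price would be P* = 120, so the ceiling at 109 binds.
At P = 109: Qd = 1066 − 6(109) = 412, Qs = -614 + 8(109) = 258.
Shortage = 412 − 258 = 154.

Shortage = 154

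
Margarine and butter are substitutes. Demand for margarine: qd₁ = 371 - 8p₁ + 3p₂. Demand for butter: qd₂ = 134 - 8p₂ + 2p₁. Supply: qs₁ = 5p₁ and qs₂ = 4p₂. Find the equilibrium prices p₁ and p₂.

p₁ = 32.36, p₂ = 16.56

Market 1: 371 - 8p₁ + 3p₂ = 5p₁ → 13p₁ - 3p₂ = 371.
Market 2: 12p₂ - 2p₁ = 134.
Eliminating p₂: 12×(1) + 3×(2) gives 150p₁ = 4854, so p₁ = 32.36.
Back-substitute into (2): p₂ = (134 + 2×32.36) / 12 = 16.56.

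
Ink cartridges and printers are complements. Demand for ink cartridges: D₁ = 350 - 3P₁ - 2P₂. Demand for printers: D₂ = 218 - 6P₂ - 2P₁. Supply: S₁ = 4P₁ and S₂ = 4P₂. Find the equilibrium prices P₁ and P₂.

Market 1: 350 - 3P₁ - 2P₂ = 4P₁ → 7P₁ + 2P₂ = 350.
Market 2: 10P₂ + 2P₁ = 218.
Eliminating P₂: 10×(1) − 2×(2) gives 66P₁ = 3064, so P₁ = 1532/33.
Back-substitute into (2): P₂ = (218 − 2×1532/33) / 10 = 413/33.

P₁ = 1532/33, P₂ = 413/33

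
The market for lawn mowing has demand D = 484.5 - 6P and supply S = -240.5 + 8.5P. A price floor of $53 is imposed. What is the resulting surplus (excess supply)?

Equilibrium price would be P* = 50, so the floor at 53 binds.
At P = 53: D = 166.5, S = 210.
Surplus = 210 − 166.5 = 43.5.

Surplus = 43.5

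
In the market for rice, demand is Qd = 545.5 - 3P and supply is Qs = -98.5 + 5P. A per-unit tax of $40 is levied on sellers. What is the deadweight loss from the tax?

Deadweight loss = 1500

Pre-tax equilibrium: P* = 80.5, Q* = 304.
Tax on sellers shifts supply to Qs = -98.5 + 5(P − 40) = -298.5 + 5P.
545.5 - 3P = -298.5 + 5P gives buyer price Pb = 105.5; sellers receive Ps = 105.5 − 40 = 65.5.
New quantity: Q = 545.5 − 3(105.5) = 229.
DWL = ½ × 40 × (304 − 229) = 1500.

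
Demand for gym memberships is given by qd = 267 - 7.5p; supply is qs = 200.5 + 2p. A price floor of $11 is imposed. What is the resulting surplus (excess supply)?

Surplus = 38

Equilibrium price would be p* = 7, so the floor at 11 binds.
At p = 11: qd = 184.5, qs = 222.5.
Surplus = 222.5 − 184.5 = 38.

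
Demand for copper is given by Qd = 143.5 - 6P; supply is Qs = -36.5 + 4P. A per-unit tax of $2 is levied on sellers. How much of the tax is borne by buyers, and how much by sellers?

Pre-tax equilibrium: P* = 18, Q* = 35.5.
Tax on sellers shifts supply to Qs = -36.5 + 4(P − 2) = -44.5 + 4P.
143.5 - 6P = -44.5 + 4P gives buyer price Pb = 18.8; sellers receive Ps = 18.8 − 2 = 16.8.
New quantity: Q = 143.5 − 6(18.8) = 30.7.
Buyer burden = 18.8 − 18 = 0.8; seller burden = 18 − 16.8 = 1.2.

Buyers bear $0.8, sellers bear $1.2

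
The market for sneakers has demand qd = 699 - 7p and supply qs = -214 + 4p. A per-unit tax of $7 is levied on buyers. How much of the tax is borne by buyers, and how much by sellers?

Pre-tax equilibrium: p* = 83, q* = 118.
Tax on buyers shifts demand to qd = 699 − 7(p + 7) = 650 - 7p.
650 - 7p = -214 + 4p gives seller price ps = 864/11; buyers pay pb = 864/11 + 7 = 941/11.
New quantity: q = 699 − 7(941/11) = 1102/11.
Buyer burden = 941/11 − 83 = 28/11; seller burden = 83 − 864/11 = 49/11.

Buyers bear 28/11, sellers bear 49/11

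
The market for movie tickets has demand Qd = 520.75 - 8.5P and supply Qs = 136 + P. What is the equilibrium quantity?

Set Qd = Qs: 520.75 - 8.5P = 136 + P.
384.75 = 9.5P, so P* = 40.5.
Q* = 520.75 − 8.5(40.5) = 176.5.

Q* = 176.5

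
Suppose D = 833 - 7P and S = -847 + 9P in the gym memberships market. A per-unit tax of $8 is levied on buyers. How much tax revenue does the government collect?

Pre-tax equilibrium: P* = 105, Q* = 98.
Tax on buyers shifts demand to D = 833 − 7(P + 8) = 777 - 7P.
777 - 7P = -847 + 9P gives seller price Ps = 101.5; buyers pay Pb = 101.5 + 8 = 109.5.
New quantity: Q = 833 − 7(109.5) = 66.5.
Revenue = 8 × 66.5 = 532.

Tax revenue = 532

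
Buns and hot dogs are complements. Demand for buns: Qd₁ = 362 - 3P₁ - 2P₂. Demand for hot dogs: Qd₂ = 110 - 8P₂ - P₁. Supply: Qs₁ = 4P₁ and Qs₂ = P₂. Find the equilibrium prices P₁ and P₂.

P₁ = 3038/61, P₂ = 408/61

Market 1: 362 - 3P₁ - 2P₂ = 4P₁ → 7P₁ + 2P₂ = 362.
Market 2: 9P₂ + P₁ = 110.
Eliminating P₂: 9×(1) − 2×(2) gives 61P₁ = 3038, so P₁ = 3038/61.
Back-substitute into (2): P₂ = (110 − 1×3038/61) / 9 = 408/61.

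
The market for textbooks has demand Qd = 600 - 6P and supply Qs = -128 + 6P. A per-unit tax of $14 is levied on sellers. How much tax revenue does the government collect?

Tax revenue = 2716

Pre-tax equilibrium: P* = 182/3, Q* = 236.
Tax on sellers shifts supply to Qs = -128 + 6(P − 14) = -212 + 6P.
600 - 6P = -212 + 6P gives buyer price Pb = 203/3; sellers receive Ps = 203/3 − 14 = 161/3.
New quantity: Q = 600 − 6(203/3) = 194.
Revenue = 14 × 194 = 2716.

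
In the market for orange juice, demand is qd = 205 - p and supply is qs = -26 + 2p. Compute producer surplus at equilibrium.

Producer surplus = 4096

Equilibrium: 205 - p = -26 + 2p gives p* = 77, q* = 128.
Supply starts at p = 13 (where qs = 0).
PS = ½(77 − 13)(128) = 4096.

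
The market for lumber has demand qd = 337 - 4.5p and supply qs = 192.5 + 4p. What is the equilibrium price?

p* = 17

Set qd = qs: 337 - 4.5p = 192.5 + 4p.
144.5 = 8.5p, so p* = 17.
q* = 337 − 4.5(17) = 260.5.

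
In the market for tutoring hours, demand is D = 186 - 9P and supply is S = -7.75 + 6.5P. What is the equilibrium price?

Set D = S: 186 - 9P = -7.75 + 6.5P.
193.75 = 15.5P, so P* = 12.5.
Q* = 186 − 9(12.5) = 73.5.

P* = 12.5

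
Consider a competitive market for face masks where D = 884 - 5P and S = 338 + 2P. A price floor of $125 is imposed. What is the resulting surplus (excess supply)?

Surplus = 329

Equilibrium price would be P* = 78, so the floor at 125 binds.
At P = 125: D = 259, S = 588.
Surplus = 588 − 259 = 329.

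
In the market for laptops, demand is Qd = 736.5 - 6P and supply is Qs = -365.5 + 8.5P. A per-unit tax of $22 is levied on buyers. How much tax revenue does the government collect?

Pre-tax equilibrium: P* = 76, Q* = 280.5.
Tax on buyers shifts demand to Qd = 736.5 − 6(P + 22) = 604.5 - 6P.
604.5 - 6P = -365.5 + 8.5P gives seller price Ps = 1940/29; buyers pay Pb = 1940/29 + 22 = 2578/29.
New quantity: Q = 736.5 − 6(2578/29) = 11781/58.
Revenue = 22 × 11781/58 = 129591/29.

Tax revenue = 129591/29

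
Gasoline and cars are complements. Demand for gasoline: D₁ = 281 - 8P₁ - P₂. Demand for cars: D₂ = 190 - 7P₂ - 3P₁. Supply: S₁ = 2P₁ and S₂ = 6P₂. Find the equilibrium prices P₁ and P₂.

P₁ = 3463/127, P₂ = 1057/127

Market 1: 281 - 8P₁ - P₂ = 2P₁ → 10P₁ + P₂ = 281.
Market 2: 13P₂ + 3P₁ = 190.
Eliminating P₂: 13×(1) − 1×(2) gives 127P₁ = 3463, so P₁ = 3463/127.
Back-substitute into (2): P₂ = (190 − 3×3463/127) / 13 = 1057/127.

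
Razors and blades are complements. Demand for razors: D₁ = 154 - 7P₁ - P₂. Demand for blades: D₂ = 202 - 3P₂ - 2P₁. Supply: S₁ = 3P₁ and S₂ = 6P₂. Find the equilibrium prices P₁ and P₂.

Market 1: 154 - 7P₁ - P₂ = 3P₁ → 10P₁ + P₂ = 154.
Market 2: 9P₂ + 2P₁ = 202.
Eliminating P₂: 9×(1) − 1×(2) gives 88P₁ = 1184, so P₁ = 148/11.
Back-substitute into (2): P₂ = (202 − 2×148/11) / 9 = 214/11.

P₁ = 148/11, P₂ = 214/11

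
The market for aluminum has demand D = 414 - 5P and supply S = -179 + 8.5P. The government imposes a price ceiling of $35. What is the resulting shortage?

Equilibrium price would be P* = 1186/27, so the ceiling at 35 binds.
At P = 35: D = 414 − 5(35) = 239, S = -179 + 8.5(35) = 118.5.
Shortage = 239 − 118.5 = 120.5.

Shortage = 120.5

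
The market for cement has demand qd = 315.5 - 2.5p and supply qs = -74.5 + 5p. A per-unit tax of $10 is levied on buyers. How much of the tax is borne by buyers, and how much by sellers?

Pre-tax equilibrium: p* = 52, q* = 185.5.
Tax on buyers shifts demand to qd = 315.5 − 2.5(p + 10) = 290.5 - 2.5p.
290.5 - 2.5p = -74.5 + 5p gives seller price ps = 146/3; buyers pay pb = 146/3 + 10 = 176/3.
New quantity: q = 315.5 − 2.5(176/3) = 1013/6.
Buyer burden = 176/3 − 52 = 20/3; seller burden = 52 − 146/3 = 10/3.

Buyers bear 20/3, sellers bear 10/3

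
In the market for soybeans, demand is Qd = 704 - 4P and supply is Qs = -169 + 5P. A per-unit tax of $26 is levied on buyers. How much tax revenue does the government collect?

Pre-tax equilibrium: P* = 97, Q* = 316.
Tax on buyers shifts demand to Qd = 704 − 4(P + 26) = 600 - 4P.
600 - 4P = -169 + 5P gives seller price Ps = 769/9; buyers pay Pb = 769/9 + 26 = 1003/9.
New quantity: Q = 704 − 4(1003/9) = 2324/9.
Revenue = 26 × 2324/9 = 60424/9.

Tax revenue = 60424/9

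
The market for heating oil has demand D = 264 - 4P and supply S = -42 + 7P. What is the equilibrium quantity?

Q* = 1680/11

Set D = S: 264 - 4P = -42 + 7P.
306 = 11P, so P* = 306/11.
Q* = 264 − 4(306/11) = 1680/11.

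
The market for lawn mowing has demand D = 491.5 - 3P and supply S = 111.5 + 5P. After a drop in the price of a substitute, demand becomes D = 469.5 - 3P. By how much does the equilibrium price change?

ΔP = -2.75

Original equilibrium: P* = 47.5, Q* = 349.
New equilibrium: 469.5 - 3P = 111.5 + 5P, so 358 = 8P and P' = 44.75; Q' = 469.5 − 3(44.75) = 335.25.
Change in price: 44.75 − 47.5 = -2.75.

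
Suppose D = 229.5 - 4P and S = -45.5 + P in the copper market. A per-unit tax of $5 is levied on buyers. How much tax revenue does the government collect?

Tax revenue = 27.5

Pre-tax equilibrium: P* = 55, Q* = 9.5.
Tax on buyers shifts demand to D = 229.5 − 4(P + 5) = 209.5 - 4P.
209.5 - 4P = -45.5 + P gives seller price Ps = 51; buyers pay Pb = 51 + 5 = 56.
New quantity: Q = 229.5 − 4(56) = 5.5.
Revenue = 5 × 5.5 = 27.5.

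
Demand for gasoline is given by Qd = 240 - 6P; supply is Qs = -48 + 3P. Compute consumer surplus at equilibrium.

Equilibrium: 240 - 6P = -48 + 3P gives P* = 32, Q* = 48.
Demand choke price (Qd = 0): P = 40.
CS = ½(40 − 32)(48) = 192.

Consumer surplus = 192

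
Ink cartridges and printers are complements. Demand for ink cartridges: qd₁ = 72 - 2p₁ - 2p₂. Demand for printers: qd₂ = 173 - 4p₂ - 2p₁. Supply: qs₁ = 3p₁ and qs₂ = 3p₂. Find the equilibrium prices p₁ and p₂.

p₁ = 158/31, p₂ = 721/31

Market 1: 72 - 2p₁ - 2p₂ = 3p₁ → 5p₁ + 2p₂ = 72.
Market 2: 7p₂ + 2p₁ = 173.
Eliminating p₂: 7×(1) − 2×(2) gives 31p₁ = 158, so p₁ = 158/31.
Back-substitute into (2): p₂ = (173 − 2×158/31) / 7 = 721/31.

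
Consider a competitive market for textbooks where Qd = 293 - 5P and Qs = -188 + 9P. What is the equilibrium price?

P* = 481/14

Set Qd = Qs: 293 - 5P = -188 + 9P.
481 = 14P, so P* = 481/14.
Q* = 293 − 5(481/14) = 1697/14.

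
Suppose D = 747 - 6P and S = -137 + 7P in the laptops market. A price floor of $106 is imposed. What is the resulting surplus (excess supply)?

Equilibrium price would be P* = 68, so the floor at 106 binds.
At P = 106: D = 111, S = 605.
Surplus = 605 − 111 = 494.

Surplus = 494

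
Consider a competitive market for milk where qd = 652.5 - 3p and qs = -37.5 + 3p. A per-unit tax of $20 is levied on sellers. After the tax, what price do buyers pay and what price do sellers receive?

Buyers pay $125, sellers receive $105

Pre-tax equilibrium: p* = 115, q* = 307.5.
Tax on sellers shifts supply to qs = -37.5 + 3(p − 20) = -97.5 + 3p.
652.5 - 3p = -97.5 + 3p gives buyer price pb = 125; sellers receive ps = 125 − 20 = 105.
New quantity: q = 652.5 − 3(125) = 277.5.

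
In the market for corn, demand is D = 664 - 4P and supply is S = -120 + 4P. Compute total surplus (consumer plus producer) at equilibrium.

Total surplus = 18496

Equilibrium: 664 - 4P = -120 + 4P gives P* = 98, Q* = 272.
Demand choke price: P = 166; supply starts at P = 30.
CS = ½(166 − 98)(272) = 9248; PS = ½(98 − 30)(272) = 9248.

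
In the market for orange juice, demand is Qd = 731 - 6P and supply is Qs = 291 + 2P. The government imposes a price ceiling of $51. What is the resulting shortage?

Equilibrium price would be P* = 55, so the ceiling at 51 binds.
At P = 51: Qd = 731 − 6(51) = 425, Qs = 291 + 2(51) = 393.
Shortage = 425 − 393 = 32.

Shortage = 32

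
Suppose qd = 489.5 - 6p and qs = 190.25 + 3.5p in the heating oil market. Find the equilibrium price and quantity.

p* = 31.5, q* = 300.5

Set qd = qs: 489.5 - 6p = 190.25 + 3.5p.
299.25 = 9.5p, so p* = 31.5.
q* = 489.5 − 6(31.5) = 300.5.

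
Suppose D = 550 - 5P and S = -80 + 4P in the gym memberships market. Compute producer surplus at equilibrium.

Equilibrium: 550 - 5P = -80 + 4P gives P* = 70, Q* = 200.
Supply starts at P = 20 (where S = 0).
PS = ½(70 − 20)(200) = 5000.

Producer surplus = 5000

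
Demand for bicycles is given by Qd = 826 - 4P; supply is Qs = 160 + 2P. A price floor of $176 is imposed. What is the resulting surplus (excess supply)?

Equilibrium price would be P* = 111, so the floor at 176 binds.
At P = 176: Qd = 122, Qs = 512.
Surplus = 512 − 122 = 390.

Surplus = 390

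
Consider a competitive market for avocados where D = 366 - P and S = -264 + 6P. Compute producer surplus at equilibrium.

Equilibrium: 366 - P = -264 + 6P gives P* = 90, Q* = 276.
Supply starts at P = 44 (where S = 0).
PS = ½(90 − 44)(276) = 6348.

Producer surplus = 6348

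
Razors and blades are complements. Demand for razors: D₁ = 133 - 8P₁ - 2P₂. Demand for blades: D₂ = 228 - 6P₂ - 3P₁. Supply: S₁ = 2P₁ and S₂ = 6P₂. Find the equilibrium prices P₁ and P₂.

P₁ = 10, P₂ = 16.5

Market 1: 133 - 8P₁ - 2P₂ = 2P₁ → 10P₁ + 2P₂ = 133.
Market 2: 12P₂ + 3P₁ = 228.
Eliminating P₂: 12×(1) − 2×(2) gives 114P₁ = 1140, so P₁ = 10.
Back-substitute into (2): P₂ = (228 − 3×10) / 12 = 16.5.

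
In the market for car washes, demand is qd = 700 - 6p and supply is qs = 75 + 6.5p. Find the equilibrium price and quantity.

Set qd = qs: 700 - 6p = 75 + 6.5p.
625 = 12.5p, so p* = 50.
q* = 700 − 6(50) = 400.

p* = 50, q* = 400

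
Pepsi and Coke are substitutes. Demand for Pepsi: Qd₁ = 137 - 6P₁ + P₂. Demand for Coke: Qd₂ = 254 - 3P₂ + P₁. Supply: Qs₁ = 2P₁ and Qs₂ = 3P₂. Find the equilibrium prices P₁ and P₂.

Market 1: 137 - 6P₁ + P₂ = 2P₁ → 8P₁ - P₂ = 137.
Market 2: 6P₂ - P₁ = 254.
Eliminating P₂: 6×(1) + 1×(2) gives 47P₁ = 1076, so P₁ = 1076/47.
Back-substitute into (2): P₂ = (254 + 1×1076/47) / 6 = 2169/47.

P₁ = 1076/47, P₂ = 2169/47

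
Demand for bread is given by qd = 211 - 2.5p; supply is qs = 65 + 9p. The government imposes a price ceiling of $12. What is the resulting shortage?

Equilibrium price would be p* = 292/23, so the ceiling at 12 binds.
At p = 12: qd = 211 − 2.5(12) = 181, qs = 65 + 9(12) = 173.
Shortage = 181 − 173 = 8.

Shortage = 8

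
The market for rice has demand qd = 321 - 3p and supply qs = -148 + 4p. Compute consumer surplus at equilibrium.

Equilibrium: 321 - 3p = -148 + 4p gives p* = 67, q* = 120.
Demand choke price (qd = 0): p = 107.
CS = ½(107 − 67)(120) = 2400.

Consumer surplus = 2400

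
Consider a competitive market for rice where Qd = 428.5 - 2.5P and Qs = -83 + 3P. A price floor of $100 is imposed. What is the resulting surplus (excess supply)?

Equilibrium price would be P* = 93, so the floor at 100 binds.
At P = 100: Qd = 178.5, Qs = 217.
Surplus = 217 − 178.5 = 38.5.

Surplus = 38.5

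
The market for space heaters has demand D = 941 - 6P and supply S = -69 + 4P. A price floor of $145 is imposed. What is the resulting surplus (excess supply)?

Surplus = 440

Equilibrium price would be P* = 101, so the floor at 145 binds.
At P = 145: D = 71, S = 511.
Surplus = 511 − 71 = 440.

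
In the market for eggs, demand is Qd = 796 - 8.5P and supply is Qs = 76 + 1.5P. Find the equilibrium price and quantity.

P* = 72, Q* = 184

Set Qd = Qs: 796 - 8.5P = 76 + 1.5P.
720 = 10P, so P* = 72.
Q* = 796 − 8.5(72) = 184.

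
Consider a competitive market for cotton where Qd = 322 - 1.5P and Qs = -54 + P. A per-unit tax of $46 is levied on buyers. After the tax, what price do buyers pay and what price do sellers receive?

Pre-tax equilibrium: P* = 150.4, Q* = 96.4.
Tax on buyers shifts demand to Qd = 322 − 1.5(P + 46) = 253 - 1.5P.
253 - 1.5P = -54 + P gives seller price Ps = 122.8; buyers pay Pb = 122.8 + 46 = 168.8.
New quantity: Q = 322 − 1.5(168.8) = 68.8.

Buyers pay $168.8, sellers receive $122.8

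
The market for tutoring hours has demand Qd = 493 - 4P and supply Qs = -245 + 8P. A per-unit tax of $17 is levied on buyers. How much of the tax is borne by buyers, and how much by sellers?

Buyers bear 34/3, sellers bear 17/3

Pre-tax equilibrium: P* = 61.5, Q* = 247.
Tax on buyers shifts demand to Qd = 493 − 4(P + 17) = 425 - 4P.
425 - 4P = -245 + 8P gives seller price Ps = 335/6; buyers pay Pb = 335/6 + 17 = 437/6.
New quantity: Q = 493 − 4(437/6) = 605/3.
Buyer burden = 437/6 − 61.5 = 34/3; seller burden = 61.5 − 335/6 = 17/3.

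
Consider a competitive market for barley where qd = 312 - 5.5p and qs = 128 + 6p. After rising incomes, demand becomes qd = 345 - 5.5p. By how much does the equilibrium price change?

Δp = 66/23

Original equilibrium: p* = 16, q* = 224.
New equilibrium: 345 - 5.5p = 128 + 6p, so 217 = 11.5p and p' = 434/23; q' = 345 − 5.5(434/23) = 5548/23.
Change in price: 434/23 − 16 = 66/23.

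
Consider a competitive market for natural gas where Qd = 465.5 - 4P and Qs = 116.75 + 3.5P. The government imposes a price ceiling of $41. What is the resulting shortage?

Shortage = 41.25

Equilibrium price would be P* = 46.5, so the ceiling at 41 binds.
At P = 41: Qd = 465.5 − 4(41) = 301.5, Qs = 116.75 + 3.5(41) = 260.25.
Shortage = 301.5 − 260.25 = 41.25.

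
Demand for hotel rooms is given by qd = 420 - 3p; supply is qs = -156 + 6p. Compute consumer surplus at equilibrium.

Equilibrium: 420 - 3p = -156 + 6p gives p* = 64, q* = 228.
Demand choke price (qd = 0): p = 140.
CS = ½(140 − 64)(228) = 8664.

Consumer surplus = 8664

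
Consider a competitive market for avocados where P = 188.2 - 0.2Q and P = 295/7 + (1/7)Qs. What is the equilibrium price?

Set the two price expressions equal: 188.2 - 0.2Q = 295/7 + (1/7)Q.
5112/35 = (12/35)Q, so Q* = 426.
P* = 188.2 − (0.2)(426) = 103.

P* = 103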